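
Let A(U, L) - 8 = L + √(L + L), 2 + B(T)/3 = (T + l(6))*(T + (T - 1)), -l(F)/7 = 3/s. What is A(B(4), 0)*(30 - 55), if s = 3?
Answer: -200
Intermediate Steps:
l(F) = -7 (l(F) = -21/3 = -7*1 = -7)
B(T) = -6 + 3*(-1 + 2*T)*(-7 + T) (B(T) = -6 + 3*((T - 7)*(T + (T - 1))) = -6 + 3*((-7 + T)*(T + (-1 + T))) = -6 + 3*((-7 + T)*(-1 + 2*T)) = -6 + 3*((-1 + 2*T)*(-7 + T)) = -6 + 3*(-1 + 2*T)*(-7 + T))
A(U, L) = 8 + L + √2*√L (A(U, L) = 8 + (L + √(L + L)) = 8 + (L + √(2*L)) = 8 + (L + √2*√L) = 8 + L + √2*√L)
A(B(4), 0)*(30 - 55) = (8 + 0 + √2*√0)*(30 - 55) = (8 + 0 + √2*0)*(-25) = (8 + 0 + 0)*(-25) = 8*(-25) = -200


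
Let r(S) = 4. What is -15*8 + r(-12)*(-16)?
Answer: -184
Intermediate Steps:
-15*8 + r(-12)*(-16) = -15*8 + 4*(-16) = -120 - 64 = -184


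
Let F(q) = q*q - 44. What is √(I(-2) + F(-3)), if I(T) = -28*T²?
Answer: 7*I*√3 ≈ 12.124*I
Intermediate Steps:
F(q) = -44 + q² (F(q) = q² - 44 = -44 + q²)
√(I(-2) + F(-3)) = √(-28*(-2)² + (-44 + (-3)²)) = √(-28*4 + (-44 + 9)) = √(-112 - 35) = √(-147) = 7*I*√3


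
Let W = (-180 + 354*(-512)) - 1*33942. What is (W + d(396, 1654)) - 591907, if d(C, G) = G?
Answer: -805623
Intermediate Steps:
W = -215370 (W = (-180 - 181248) - 33942 = -181428 - 33942 = -215370)
(W + d(396, 1654)) - 591907 = (-215370 + 1654) - 591907 = -213716 - 591907 = -805623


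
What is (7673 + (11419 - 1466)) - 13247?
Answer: 4379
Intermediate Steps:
(7673 + (11419 - 1466)) - 13247 = (7673 + 9953) - 13247 = 17626 - 13247 = 4379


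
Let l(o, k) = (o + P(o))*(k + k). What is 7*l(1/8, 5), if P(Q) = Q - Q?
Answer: 35/4 ≈ 8.7500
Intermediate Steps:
P(Q) = 0
l(o, k) = 2*k*o (l(o, k) = (o + 0)*(k + k) = o*(2*k) = 2*k*o)
7*l(1/8, 5) = 7*(2*5/8) = 7*(2*5*(1/8)) = 7*(5/4) = 35/4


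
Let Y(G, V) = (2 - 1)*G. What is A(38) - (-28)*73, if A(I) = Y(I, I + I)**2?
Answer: 3488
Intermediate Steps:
Y(G, V) = G (Y(G, V) = 1*G = G)
A(I) = I**2
A(38) - (-28)*73 = 38**2 - (-28)*73 = 1444 - 1*(-2044) = 1444 + 2044 = 3488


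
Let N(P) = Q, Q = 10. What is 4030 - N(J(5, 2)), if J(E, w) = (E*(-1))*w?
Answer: 4020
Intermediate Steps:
J(E, w) = -E*w (J(E, w) = (-E)*w = -E*w)
N(P) = 10
4030 - N(J(5, 2)) = 4030 - 1*10 = 4030 - 10 = 4020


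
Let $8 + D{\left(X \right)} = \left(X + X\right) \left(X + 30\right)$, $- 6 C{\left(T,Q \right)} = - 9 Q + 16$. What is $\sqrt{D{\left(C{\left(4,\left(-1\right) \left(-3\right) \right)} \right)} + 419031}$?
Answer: $\frac{\sqrt{15089030}}{6} \approx 647.41$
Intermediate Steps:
$C{\left(T,Q \right)} = - \frac{8}{3} + \frac{3 Q}{2}$ ($C{\left(T,Q \right)} = - \frac{- 9 Q + 16}{6} = - \frac{16 - 9 Q}{6} = - \frac{8}{3} + \frac{3 Q}{2}$)
$D{\left(X \right)} = -8 + 2 X \left(30 + X\right)$ ($D{\left(X \right)} = -8 + \left(X + X\right) \left(X + 30\right) = -8 + 2 X \left(30 + X\right)$)
$\sqrt{D{\left(C{\left(4,\left(-1\right) \left(-3\right) \right)} \right)} + 419031} = \sqrt{\left(-8 + 2 \left(- \frac{8}{3} + \frac{3 \left(\left(-1\right) \left(-3\right)\right)}{2}\right)^{2} + 60 \left(- \frac{8}{3} + \frac{3 \left(\left(-1\right) \left(-3\right)\right)}{2}\right)\right) + 419031} = \sqrt{\left(-8 + 2 \left(- \frac{8}{3} + \frac{3}{2} \cdot 3\right)^{2} + 60 \left(- \frac{8}{3} + \frac{3}{2} \cdot 3\right)\right) + 419031} = \sqrt{\left(-8 + 2 \left(- \frac{8}{3} + \frac{9}{2}\right)^{2} + 60 \left(- \frac{8}{3} + \frac{9}{2}\right)\right) + 419031} = \sqrt{\left(-8 + 2 \left(\frac{11}{6}\right)^{2} + 60 \cdot \frac{11}{6}\right) + 419031} = \sqrt{\left(-8 + 2 \cdot \frac{121}{36} + 110\right) + 419031} = \sqrt{\left(-8 + \frac{121}{18} + 110\right) + 419031} = \sqrt{\frac{1957}{18} + 419031} = \sqrt{\frac{7544515}{18}} = \frac{\sqrt{15089030}}{6}$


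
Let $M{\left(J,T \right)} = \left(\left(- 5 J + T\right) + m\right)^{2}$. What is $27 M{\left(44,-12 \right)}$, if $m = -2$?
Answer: $1478412$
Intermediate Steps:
$M{\left(J,T \right)} = \left(-2 + T - 5 J\right)^{2}$ ($M{\left(J,T \right)} = \left(\left(- 5 J + T\right) - 2\right)^{2} = \left(\left(T - 5 J\right) - 2\right)^{2} = \left(-2 + T - 5 J\right)^{2}$)
$27 M{\left(44,-12 \right)} = 27 \left(2 - -12 + 5 \cdot 44\right)^{2} = 27 \left(2 + 12 + 220\right)^{2} = 27 \cdot 234^{2} = 27 \cdot 54756 = 1478412$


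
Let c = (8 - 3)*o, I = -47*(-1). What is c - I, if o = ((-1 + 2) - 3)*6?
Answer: -107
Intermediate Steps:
o = -12 (o = (1 - 3)*6 = -2*6 = -12)
I = 47
c = -60 (c = (8 - 3)*(-12) = 5*(-12) = -60)
c - I = -60 - 1*47 = -60 - 47 = -107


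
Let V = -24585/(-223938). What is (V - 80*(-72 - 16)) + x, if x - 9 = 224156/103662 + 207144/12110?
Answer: 2042259414597/288929030 ≈ 7068.4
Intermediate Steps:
V = 745/6786 (V = -24585*(-1/223938) = 745/6786 ≈ 0.10978)
x = 1267343281/44833815 (x = 9 + (224156/103662 + 207144/12110) = 9 + (224156*(1/103662) + 207144*(1/12110)) = 9 + (112078/51831 + 14796/865) = 9 + 863838946/44833815 = 1267343281/44833815 ≈ 28.268)
(V - 80*(-72 - 16)) + x = (745/6786 - 80*(-72 - 16)) + 1267343281/44833815 = (745/6786 - 80*(-88)) + 1267343281/44833815 = (745/6786 + 7040) + 1267343281/44833815 = 47774185/6786 + 1267343281/44833815 = 2042259414597/288929030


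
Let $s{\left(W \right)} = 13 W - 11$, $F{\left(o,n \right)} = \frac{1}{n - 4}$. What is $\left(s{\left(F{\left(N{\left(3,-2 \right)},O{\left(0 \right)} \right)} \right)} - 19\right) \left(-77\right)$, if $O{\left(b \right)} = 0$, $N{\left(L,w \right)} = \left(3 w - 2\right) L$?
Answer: $\frac{10241}{4} \approx 2560.3$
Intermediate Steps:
$N{\left(L,w \right)} = L \left(-2 + 3 w\right)$ ($N{\left(L,w \right)} = \left(-2 + 3 w\right) L = L \left(-2 + 3 w\right)$)
$F{\left(o,n \right)} = \frac{1}{-4 + n}$
$s{\left(W \right)} = -11 + 13 W$
$\left(s{\left(F{\left(N{\left(3,-2 \right)},O{\left(0 \right)} \right)} \right)} - 19\right) \left(-77\right) = \left(\left(-11 + \frac{13}{-4 + 0}\right) - 19\right) \left(-77\right) = \left(\left(-11 + \frac{13}{-4}\right) - 19\right) \left(-77\right) = \left(\left(-11 + 13 \left(- \frac{1}{4}\right)\right) - 19\right) \left(-77\right) = \left(\left(-11 - \frac{13}{4}\right) - 19\right) \left(-77\right) = \left(- \frac{57}{4} - 19\right) \left(-77\right) = \left(- \frac{133}{4}\right) \left(-77\right) = \frac{10241}{4}$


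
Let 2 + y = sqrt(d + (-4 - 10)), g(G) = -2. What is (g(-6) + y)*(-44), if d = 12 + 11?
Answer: 44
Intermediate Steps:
d = 23
y = 1 (y = -2 + sqrt(23 + (-4 - 10)) = -2 + sqrt(23 - 14) = -2 + sqrt(9) = -2 + 3 = 1)
(g(-6) + y)*(-44) = (-2 + 1)*(-44) = -1*(-44) = 44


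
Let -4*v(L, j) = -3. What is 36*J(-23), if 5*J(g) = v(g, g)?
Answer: 27/5 ≈ 5.4000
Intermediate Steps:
v(L, j) = ¾ (v(L, j) = -¼*(-3) = ¾)
J(g) = 3/20 (J(g) = (⅕)*(¾) = 3/20)
36*J(-23) = 36*(3/20) = 27/5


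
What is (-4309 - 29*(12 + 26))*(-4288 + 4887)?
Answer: -3241189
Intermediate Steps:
(-4309 - 29*(12 + 26))*(-4288 + 4887) = (-4309 - 29*38)*599 = (-4309 - 1102)*599 = -5411*599 = -3241189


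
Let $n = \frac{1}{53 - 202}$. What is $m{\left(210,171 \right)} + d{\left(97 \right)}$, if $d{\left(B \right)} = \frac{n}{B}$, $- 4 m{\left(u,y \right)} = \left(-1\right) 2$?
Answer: $\frac{14451}{28906} \approx 0.49993$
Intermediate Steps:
$m{\left(u,y \right)} = \frac{1}{2}$ ($m{\left(u,y \right)} = - \frac{\left(-1\right) 2}{4} = \left(- \frac{1}{4}\right) \left(-2\right) = \frac{1}{2}$)
$n = - \frac{1}{149}$ ($n = \frac{1}{-149} = - \frac{1}{149} \approx -0.0067114$)
$d{\left(B \right)} = - \frac{1}{149 B}$
$m{\left(210,171 \right)} + d{\left(97 \right)} = \frac{1}{2} - \frac{1}{149 \cdot 97} = \frac{1}{2} - \frac{1}{14453} = \frac{14451}{28906}$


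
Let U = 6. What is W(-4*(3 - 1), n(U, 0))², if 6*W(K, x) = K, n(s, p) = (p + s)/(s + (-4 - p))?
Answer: 16/9 ≈ 1.7778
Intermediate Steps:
n(s, p) = (p + s)/(-4 + s - p)
W(K, x) = K/6
W(-4*(3 - 1), n(U, 0))² = ((-4*(3 - 1))/6)² = ((-4*2)/6)² = ((⅙)*(-8))² = (-4/3)² = 16/9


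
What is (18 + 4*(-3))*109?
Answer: 654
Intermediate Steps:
(18 + 4*(-3))*109 = (18 - 12)*109 = 6*109 = 654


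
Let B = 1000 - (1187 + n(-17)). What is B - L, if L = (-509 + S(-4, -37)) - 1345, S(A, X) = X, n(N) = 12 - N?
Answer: 1675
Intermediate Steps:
B = -216 (B = 1000 - (1187 + (12 - 1*(-17))) = 1000 - (1187 + (12 + 17)) = 1000 - (1187 + 29) = 1000 - 1*1216 = 1000 - 1216 = -216)
L = -1891 (L = (-509 - 37) - 1345 = -546 - 1345 = -1891)
B - L = -216 - 1*(-1891) = -216 + 1891 = 1675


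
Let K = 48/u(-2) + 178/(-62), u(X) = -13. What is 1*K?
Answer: -2645/403 ≈ -6.5633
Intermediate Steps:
K = -2645/403 (K = 48/(-13) + 178/(-62) = 48*(-1/13) + 178*(-1/62) = -48/13 - 89/31 = -2645/403 ≈ -6.5633)
1*K = 1*(-2645/403) = -2645/403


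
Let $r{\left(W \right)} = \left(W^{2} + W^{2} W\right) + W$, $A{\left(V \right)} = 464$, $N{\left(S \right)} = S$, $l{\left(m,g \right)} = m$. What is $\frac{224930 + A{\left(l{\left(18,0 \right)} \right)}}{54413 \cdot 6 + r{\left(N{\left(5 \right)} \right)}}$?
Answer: $\frac{225394}{326633} \approx 0.69005$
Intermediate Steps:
$r{\left(W \right)} = W + W^{2} + W^{3}$ ($r{\left(W \right)} = \left(W^{2} + W^{3}\right) + W = W + W^{2} + W^{3}$)
$\frac{224930 + A{\left(l{\left(18,0 \right)} \right)}}{54413 \cdot 6 + r{\left(N{\left(5 \right)} \right)}} = \frac{224930 + 464}{54413 \cdot 6 + 5 \left(1 + 5 + 5^{2}\right)} = \frac{225394}{326478 + 5 \left(1 + 5 + 25\right)} = \frac{225394}{326478 + 5 \cdot 31} = \frac{225394}{326478 + 155} = \frac{225394}{326633}$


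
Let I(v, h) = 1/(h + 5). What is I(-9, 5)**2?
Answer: 1/100 ≈ 0.010000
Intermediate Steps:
I(v, h) = 1/(5 + h)
I(-9, 5)**2 = (1/(5 + 5))**2 = (1/10)**2 = 1/100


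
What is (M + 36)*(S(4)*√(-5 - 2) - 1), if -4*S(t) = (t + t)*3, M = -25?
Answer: -11 - 66*I*√7 ≈ -11.0 - 174.62*I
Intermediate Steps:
S(t) = -3*t/2 (S(t) = -(t + t)*3/4 = -2*t*3/4 = -3*t/2)
(M + 36)*(S(4)*√(-5 - 2) - 1) = (-25 + 36)*((-3/2*4)*√(-5 - 2) - 1) = 11*(-6*I*√7 - 1) = 11*(-1 - 6*I*√7) = -11 - 66*I*√7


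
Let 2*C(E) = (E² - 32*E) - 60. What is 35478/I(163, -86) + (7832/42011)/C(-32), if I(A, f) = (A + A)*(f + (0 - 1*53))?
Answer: -370292140301/473066083819 ≈ -0.78275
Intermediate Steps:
C(E) = -30 + E²/2 - 16*E (C(E) = ((E² - 32*E) - 60)/2 = (-60 + E² - 32*E)/2 = -30 + E²/2 - 16*E)
I(A, f) = 2*A*(-53 + f) (I(A, f) = (2*A)*(f + (0 - 53)) = (2*A)*(f - 53) = (2*A)*(-53 + f) = 2*A*(-53 + f))
35478/I(163, -86) + (7832/42011)/C(-32) = 35478/((2*163*(-53 - 86))) + (7832/42011)/(-30 + (½)*(-32)² - 16*(-32)) = 35478/((2*163*(-139))) + (7832*(1/42011))/(-30 + (½)*1024 + 512) = 35478/(-45314) + 7832/(42011*(-30 + 512 + 512)) = 35478*(-1/45314) + (7832/42011)/994 = -17739/22657 + (7832/42011)*(1/994) = -17739/22657 + 3916/20879467 = -370292140301/473066083819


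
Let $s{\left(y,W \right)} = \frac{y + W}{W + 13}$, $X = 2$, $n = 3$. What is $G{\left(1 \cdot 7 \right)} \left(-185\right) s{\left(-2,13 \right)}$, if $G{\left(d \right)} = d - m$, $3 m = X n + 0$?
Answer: $- \frac{10175}{26} \approx -391.35$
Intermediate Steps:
$m = 2$ ($m = \frac{2 \cdot 3 + 0}{3} = \frac{6 + 0}{3} = \frac{1}{3} \cdot 6 = 2$)
$s{\left(y,W \right)} = \frac{W + y}{13 + W}$
$G{\left(d \right)} = -2 + d$ ($G{\left(d \right)} = d - 2 = -2 + d$)
$G{\left(1 \cdot 7 \right)} \left(-185\right) s{\left(-2,13 \right)} = \left(-2 + 1 \cdot 7\right) \left(-185\right) \frac{13 - 2}{13 + 13} = \left(-2 + 7\right) \left(-185\right) \frac{1}{26} \cdot 11 = 5 \left(-185\right) \frac{1}{26} \cdot 11 = \left(-925\right) \frac{11}{26} = - \frac{10175}{26}$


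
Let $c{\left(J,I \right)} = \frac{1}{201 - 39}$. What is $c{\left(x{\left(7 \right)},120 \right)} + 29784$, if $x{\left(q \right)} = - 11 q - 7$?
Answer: $\frac{4825009}{162} \approx 29784.0$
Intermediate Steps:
$x{\left(q \right)} = -7 - 11 q$
$c{\left(J,I \right)} = \frac{1}{162}$
$c{\left(x{\left(7 \right)},120 \right)} + 29784 = \frac{1}{162} + 29784 = \frac{4825009}{162}$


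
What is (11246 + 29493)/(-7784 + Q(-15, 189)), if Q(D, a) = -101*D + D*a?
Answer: -40739/9104 ≈ -4.4748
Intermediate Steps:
(11246 + 29493)/(-7784 + Q(-15, 189)) = (11246 + 29493)/(-7784 - 15*(-101 + 189)) = 40739/(-7784 - 15*88) = 40739/(-7784 - 1320) = 40739/(-9104) = 40739*(-1/9104) = -40739/9104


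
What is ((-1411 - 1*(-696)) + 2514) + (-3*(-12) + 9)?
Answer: 1844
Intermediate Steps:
((-1411 - 1*(-696)) + 2514) + (-3*(-12) + 9) = ((-1411 + 696) + 2514) + (36 + 9) = (-715 + 2514) + 45 = 1799 + 45 = 1844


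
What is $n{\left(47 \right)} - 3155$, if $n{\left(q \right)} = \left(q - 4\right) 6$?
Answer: $-2897$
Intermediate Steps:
$n{\left(q \right)} = -24 + 6 q$ ($n{\left(q \right)} = \left(-4 + q\right) 6 = -24 + 6 q$)
$n{\left(47 \right)} - 3155 = \left(-24 + 6 \cdot 47\right) - 3155 = \left(-24 + 282\right) - 3155 = 258 - 3155 = -2897$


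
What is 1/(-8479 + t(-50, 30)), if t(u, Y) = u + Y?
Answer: -1/8499 ≈ -0.00011766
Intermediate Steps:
t(u, Y) = Y + u
1/(-8479 + t(-50, 30)) = 1/(-8479 + (30 - 50)) = 1/(-8479 - 20) = 1/(-8499) = -1/8499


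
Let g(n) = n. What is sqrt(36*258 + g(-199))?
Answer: sqrt(9089) ≈ 95.336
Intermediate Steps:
sqrt(36*258 + g(-199)) = sqrt(36*258 - 199) = sqrt(9288 - 199) = sqrt(9089)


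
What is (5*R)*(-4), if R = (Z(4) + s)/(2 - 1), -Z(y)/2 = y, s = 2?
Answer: 120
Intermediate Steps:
Z(y) = -2*y
R = -6 (R = (-2*4 + 2)/(2 - 1) = (-8 + 2)/1 = -6*1 = -6)
(5*R)*(-4) = (5*(-6))*(-4) = -30*(-4) = 120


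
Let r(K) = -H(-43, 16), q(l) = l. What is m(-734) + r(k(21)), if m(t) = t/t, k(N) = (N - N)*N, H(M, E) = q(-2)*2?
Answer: 5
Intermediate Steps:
H(M, E) = -4 (H(M, E) = -2*2 = -4)
k(N) = 0 (k(N) = 0*N = 0)
r(K) = 4 (r(K) = -1*(-4) = 4)
m(t) = 1
m(-734) + r(k(21)) = 1 + 4 = 5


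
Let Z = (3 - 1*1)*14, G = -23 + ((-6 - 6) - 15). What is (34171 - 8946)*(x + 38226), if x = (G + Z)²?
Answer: 976459750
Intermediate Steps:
G = -50 (G = -23 + (-12 - 15) = -23 - 27 = -50)
Z = 28 (Z = (3 - 1)*14 = 2*14 = 28)
x = 484 (x = (-50 + 28)² = (-22)² = 484)
(34171 - 8946)*(x + 38226) = (34171 - 8946)*(484 + 38226) = 25225*38710 = 976459750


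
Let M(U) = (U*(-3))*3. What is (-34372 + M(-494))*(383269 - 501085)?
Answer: 3525761616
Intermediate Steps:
M(U) = -9*U (M(U) = -3*U*3 = -9*U)
(-34372 + M(-494))*(383269 - 501085) = (-34372 - 9*(-494))*(383269 - 501085) = (-34372 + 4446)*(-117816) = -29926*(-117816) = 3525761616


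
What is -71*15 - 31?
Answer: -1096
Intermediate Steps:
-71*15 - 31 = -1065 - 31 = -1096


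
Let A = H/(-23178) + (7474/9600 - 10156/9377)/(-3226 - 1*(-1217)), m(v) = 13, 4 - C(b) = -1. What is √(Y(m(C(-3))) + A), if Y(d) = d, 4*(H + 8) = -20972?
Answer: √2287244615418189093712261/415844069480 ≈ 3.6369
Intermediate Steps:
H = -5251 (H = -8 + (¼)*(-20972) = -8 - 5243 = -5251)
C(b) = 5 (C(b) = 4 - 1*(-1) = 4 + 1 = 5)
A = 26396423755371/116436339454400 (A = -5251/(-23178) + (7474/9600 - 10156/9377)/(-3226 - 1*(-1217)) = -5251*(-1/23178) + (7474*(1/9600) - 10156*1/9377)/(-3226 + 1217) = 5251/23178 + (3737/4800 - 10156/9377)/(-2009) = 5251/23178 - 13706951/45009600*(-1/2009) = 5251/23178 + 13706951/90424286400 = 26396423755371/116436339454400 ≈ 0.22670)
√(Y(m(C(-3))) + A) = √(13 + 26396423755371/116436339454400) = √(1540068836662571/116436339454400) = √2287244615418189093712261/415844069480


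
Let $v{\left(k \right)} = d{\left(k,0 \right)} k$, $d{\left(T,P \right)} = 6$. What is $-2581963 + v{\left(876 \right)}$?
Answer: $-2576707$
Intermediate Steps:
$v{\left(k \right)} = 6 k$
$-2581963 + v{\left(876 \right)} = -2581963 + 6 \cdot 876 = -2581963 + 5256 = -2576707$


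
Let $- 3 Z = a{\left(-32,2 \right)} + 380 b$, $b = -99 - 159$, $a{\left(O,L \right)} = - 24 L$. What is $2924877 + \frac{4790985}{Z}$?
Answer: $\frac{95636569377}{32696} \approx 2.925 \cdot 10^{6}$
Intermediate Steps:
$b = -258$
$Z = 32696$ ($Z = - \frac{\left(-24\right) 2 + 380 \left(-258\right)}{3} = - \frac{-48 - 98040}{3} = \left(- \frac{1}{3}\right) \left(-98088\right) = 32696$)
$2924877 + \frac{4790985}{Z} = 2924877 + \frac{4790985}{32696} = \frac{95636569377}{32696}$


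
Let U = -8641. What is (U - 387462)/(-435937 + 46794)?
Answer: 396103/389143 ≈ 1.0179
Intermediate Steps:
(U - 387462)/(-435937 + 46794) = (-8641 - 387462)/(-435937 + 46794) = -396103/(-389143) = -396103*(-1/389143) = 396103/389143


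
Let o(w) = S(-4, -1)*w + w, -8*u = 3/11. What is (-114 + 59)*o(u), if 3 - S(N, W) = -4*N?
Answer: -45/2 ≈ -22.500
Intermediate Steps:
S(N, W) = 3 + 4*N (S(N, W) = 3 - (-4)*N = 3 + 4*N)
u = -3/88 (u = -3/(8*11) = -⅛*3/11 = -3/88 ≈ -0.034091)
o(w) = -12*w (o(w) = (3 + 4*(-4))*w + w = (3 - 16)*w + w = -13*w + w = -12*w)
(-114 + 59)*o(u) = (-114 + 59)*(-12*(-3/88)) = -55*9/22 = -45/2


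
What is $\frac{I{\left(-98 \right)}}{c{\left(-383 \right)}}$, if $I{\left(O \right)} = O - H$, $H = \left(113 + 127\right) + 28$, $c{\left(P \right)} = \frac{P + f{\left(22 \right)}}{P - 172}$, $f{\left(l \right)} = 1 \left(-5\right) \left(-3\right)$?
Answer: $- \frac{101565}{184} \approx -551.98$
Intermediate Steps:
$f{\left(l \right)} = 15$ ($f{\left(l \right)} = \left(-5\right) \left(-3\right) = 15$)
$c{\left(P \right)} = \frac{15 + P}{-172 + P}$ ($c{\left(P \right)} = \frac{P + 15}{P - 172} = \frac{15 + P}{-172 + P}$)
$H = 268$ ($H = 240 + 28 = 268$)
$I{\left(O \right)} = -268 + O$ ($I{\left(O \right)} = O - 268 = -268 + O$)
$\frac{I{\left(-98 \right)}}{c{\left(-383 \right)}} = \frac{-268 - 98}{\frac{1}{-172 - 383} \left(15 - 383\right)} = - \frac{366}{\frac{1}{-555} \left(-368\right)} = - \frac{366}{\left(- \frac{1}{555}\right) \left(-368\right)} = - \frac{366}{\frac{368}{555}} = \left(-366\right) \frac{555}{368} = - \frac{101565}{184}$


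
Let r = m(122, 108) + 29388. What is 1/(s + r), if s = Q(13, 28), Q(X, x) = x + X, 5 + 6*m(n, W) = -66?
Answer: 6/176503 ≈ 3.3994e-5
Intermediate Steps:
m(n, W) = -71/6 (m(n, W) = -⅚ + (⅙)*(-66) = -⅚ - 11 = -71/6)
Q(X, x) = X + x
r = 176257/6 (r = -71/6 + 29388 = 176257/6 ≈ 29376.)
s = 41 (s = 13 + 28 = 41)
1/(s + r) = 1/(41 + 176257/6) = 1/(176503/6) = 6/176503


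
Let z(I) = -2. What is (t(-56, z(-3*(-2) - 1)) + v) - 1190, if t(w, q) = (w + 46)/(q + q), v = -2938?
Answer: -8251/2 ≈ -4125.5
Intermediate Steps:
t(w, q) = (46 + w)/(2*q) (t(w, q) = (46 + w)/((2*q)) = (46 + w)*(1/(2*q)) = (46 + w)/(2*q))
(t(-56, z(-3*(-2) - 1)) + v) - 1190 = ((1/2)*(46 - 56)/(-2) - 2938) - 1190 = ((1/2)*(-1/2)*(-10) - 2938) - 1190 = (5/2 - 2938) - 1190 = -5871/2 - 1190 = -8251/2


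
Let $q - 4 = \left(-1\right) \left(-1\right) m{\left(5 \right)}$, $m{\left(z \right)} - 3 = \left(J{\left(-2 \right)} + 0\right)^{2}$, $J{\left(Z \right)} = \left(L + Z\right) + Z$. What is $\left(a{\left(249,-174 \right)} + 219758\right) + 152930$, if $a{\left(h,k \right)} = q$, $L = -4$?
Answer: $372759$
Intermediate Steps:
$J{\left(Z \right)} = -4 + 2 Z$ ($J{\left(Z \right)} = \left(-4 + Z\right) + Z = -4 + 2 Z$)
$m{\left(z \right)} = 67$ ($m{\left(z \right)} = 3 + \left(\left(-4 + 2 \left(-2\right)\right) + 0\right)^{2} = 3 + \left(\left(-4 - 4\right) + 0\right)^{2} = 3 + \left(-8 + 0\right)^{2} = 3 + \left(-8\right)^{2} = 3 + 64 = 67$)
$q = 71$ ($q = 4 + \left(-1\right) \left(-1\right) 67 = 4 + 1 \cdot 67 = 4 + 67 = 71$)
$a{\left(h,k \right)} = 71$
$\left(a{\left(249,-174 \right)} + 219758\right) + 152930 = \left(71 + 219758\right) + 152930 = 219829 + 152930 = 372759$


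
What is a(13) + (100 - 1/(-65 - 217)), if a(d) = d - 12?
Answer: 28483/282 ≈ 101.00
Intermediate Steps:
a(d) = -12 + d
a(13) + (100 - 1/(-65 - 217)) = (-12 + 13) + (100 - 1/(-65 - 217)) = 1 + (100 - 1/(-282)) = 1 + (100 - 1*(-1/282)) = 1 + (100 + 1/282) = 1 + 28201/282 = 28483/282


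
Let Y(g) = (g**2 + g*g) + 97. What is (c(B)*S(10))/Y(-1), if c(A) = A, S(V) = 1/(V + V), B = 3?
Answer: 1/660 ≈ 0.0015152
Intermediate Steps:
S(V) = 1/(2*V)
Y(g) = 97 + 2*g**2 (Y(g) = (g**2 + g**2) + 97 = 2*g**2 + 97 = 97 + 2*g**2)
(c(B)*S(10))/Y(-1) = (3*((1/2)/10))/(97 + 2*(-1)**2) = (3*((1/2)*(1/10)))/(97 + 2*1) = (3*(1/20))/(97 + 2) = (3/20)/99 = (3/20)*(1/99) = 1/660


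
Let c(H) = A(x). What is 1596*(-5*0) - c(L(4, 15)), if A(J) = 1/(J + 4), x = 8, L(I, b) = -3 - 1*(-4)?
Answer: -1/12 ≈ -0.083333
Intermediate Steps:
L(I, b) = 1 (L(I, b) = -3 + 4 = 1)
A(J) = 1/(4 + J)
c(H) = 1/12 (c(H) = 1/(4 + 8) = 1/12)
1596*(-5*0) - c(L(4, 15)) = 1596*(-5*0) - 1*1/12 = 1596*0 - 1/12 = 0 - 1/12 = -1/12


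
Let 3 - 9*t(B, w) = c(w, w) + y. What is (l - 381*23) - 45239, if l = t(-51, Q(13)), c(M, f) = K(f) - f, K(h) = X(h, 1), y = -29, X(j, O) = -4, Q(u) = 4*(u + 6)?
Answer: -485906/9 ≈ -53990.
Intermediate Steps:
Q(u) = 24 + 4*u (Q(u) = 4*(6 + u) = 24 + 4*u)
K(h) = -4
c(M, f) = -4 - f
t(B, w) = 4 + w/9 (t(B, w) = ⅓ - ((-4 - w) - 29)/9 = ⅓ - (-33 - w)/9 = ⅓ + (11/3 + w/9) = 4 + w/9)
l = 112/9 (l = 4 + (24 + 4*13)/9 = 4 + (24 + 52)/9 = 4 + (⅑)*76 = 4 + 76/9 = 112/9 ≈ 12.444)
(l - 381*23) - 45239 = (112/9 - 381*23) - 45239 = (112/9 - 1*8763) - 45239 = (112/9 - 8763) - 45239 = -78755/9 - 45239 = -485906/9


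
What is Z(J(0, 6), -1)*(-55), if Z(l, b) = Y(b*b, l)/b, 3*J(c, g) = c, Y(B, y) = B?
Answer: 55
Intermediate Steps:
J(c, g) = c/3
Z(l, b) = b (Z(l, b) = (b*b)/b = b²/b = b)
Z(J(0, 6), -1)*(-55) = -1*(-55) = 55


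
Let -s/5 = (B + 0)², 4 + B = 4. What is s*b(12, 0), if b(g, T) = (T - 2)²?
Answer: 0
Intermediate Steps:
B = 0 (B = -4 + 4 = 0)
b(g, T) = (-2 + T)²
s = 0 (s = -5*(0 + 0)² = -5*0² = -5*0 = 0)
s*b(12, 0) = 0*(-2 + 0)² = 0*(-2)² = 0*4 = 0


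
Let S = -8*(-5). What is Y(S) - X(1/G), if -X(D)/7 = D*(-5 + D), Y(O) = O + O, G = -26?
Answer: 54997/676 ≈ 81.356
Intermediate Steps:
S = 40
Y(O) = 2*O
X(D) = -7*D*(-5 + D)
Y(S) - X(1/G) = 2*40 - 7*(5 - 1/(-26))/(-26) = 80 - 7*(-1)*(5 - 1*(-1/26))/26 = 80 - 7*(-1)*(5 + 1/26)/26 = 80 - 7*(-1)*131/(26*26) = 80 - 1*(-917/676) = 80 + 917/676 = 54997/676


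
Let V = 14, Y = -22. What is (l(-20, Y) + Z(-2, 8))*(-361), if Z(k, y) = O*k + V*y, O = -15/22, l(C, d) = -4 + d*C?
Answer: -2181523/11 ≈ -1.9832e+5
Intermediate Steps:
l(C, d) = -4 + C*d
O = -15/22 (O = -15*1/22 = -15/22 ≈ -0.68182)
Z(k, y) = 14*y - 15*k/22 (Z(k, y) = -15*k/22 + 14*y = 14*y - 15*k/22)
(l(-20, Y) + Z(-2, 8))*(-361) = ((-4 - 20*(-22)) + (14*8 - 15/22*(-2)))*(-361) = ((-4 + 440) + (112 + 15/11))*(-361) = (436 + 1247/11)*(-361) = (6043/11)*(-361) = -2181523/11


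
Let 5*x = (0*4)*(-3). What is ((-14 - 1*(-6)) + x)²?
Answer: 64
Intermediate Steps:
x = 0 (x = ((0*4)*(-3))/5 = (0*(-3))/5 = (⅕)*0 = 0)
((-14 - 1*(-6)) + x)² = ((-14 - 1*(-6)) + 0)² = ((-14 + 6) + 0)² = (-8 + 0)² = (-8)² = 64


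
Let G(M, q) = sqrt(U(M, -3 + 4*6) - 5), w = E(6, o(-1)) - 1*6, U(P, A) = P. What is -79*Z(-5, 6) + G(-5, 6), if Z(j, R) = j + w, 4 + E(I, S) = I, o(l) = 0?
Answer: 711 + I*sqrt(10) ≈ 711.0 + 3.1623*I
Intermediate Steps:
E(I, S) = -4 + I
w = -4 (w = (-4 + 6) - 1*6 = 2 - 6 = -4)
Z(j, R) = -4 + j (Z(j, R) = j - 4 = -4 + j)
G(M, q) = sqrt(-5 + M) (G(M, q) = sqrt(M - 5) = sqrt(-5 + M))
-79*Z(-5, 6) + G(-5, 6) = -79*(-4 - 5) + sqrt(-5 - 5) = -79*(-9) + sqrt(-10) = 711 + I*sqrt(10)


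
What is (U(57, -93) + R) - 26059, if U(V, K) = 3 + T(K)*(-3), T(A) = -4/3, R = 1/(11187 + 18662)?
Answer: -777626147/29849 ≈ -26052.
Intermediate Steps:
R = 1/29849 ≈ 3.3502e-5
T(A) = -4/3 (T(A) = -4*1/3 = -4/3)
U(V, K) = 7 (U(V, K) = 3 - 4/3*(-3) = 3 + 4 = 7)
(U(57, -93) + R) - 26059 = (7 + 1/29849) - 26059 = 208944/29849 - 26059 = -777626147/29849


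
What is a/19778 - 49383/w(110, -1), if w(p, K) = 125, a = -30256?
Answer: -15814177/39875 ≈ -396.59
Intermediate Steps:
a/19778 - 49383/w(110, -1) = -30256/19778 - 49383/125 = -30256*1/19778 - 49383*1/125 = -488/319 - 49383/125 = -15814177/39875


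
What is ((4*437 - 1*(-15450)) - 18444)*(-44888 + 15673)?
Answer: 36401890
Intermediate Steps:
((4*437 - 1*(-15450)) - 18444)*(-44888 + 15673) = ((1748 + 15450) - 18444)*(-29215) = (17198 - 18444)*(-29215) = -1246*(-29215) = 36401890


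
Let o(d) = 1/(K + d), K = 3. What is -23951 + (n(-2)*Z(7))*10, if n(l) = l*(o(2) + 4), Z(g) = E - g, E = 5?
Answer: -23783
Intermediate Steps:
o(d) = 1/(3 + d)
Z(g) = 5 - g
n(l) = 21*l/5 (n(l) = l*(1/(3 + 2) + 4) = l*(1/5 + 4) = l*(⅕ + 4) = l*(21/5) = 21*l/5)
-23951 + (n(-2)*Z(7))*10 = -23951 + (((21/5)*(-2))*(5 - 1*7))*10 = -23951 - 42*(5 - 7)/5*10 = -23951 - 42/5*(-2)*10 = -23951 + (84/5)*10 = -23951 + 168 = -23783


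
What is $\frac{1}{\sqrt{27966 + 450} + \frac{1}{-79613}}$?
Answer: $\frac{79613}{180107137115903} + \frac{101411676304 \sqrt{111}}{180107137115903} \approx 0.0059322$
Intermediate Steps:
$\frac{1}{\sqrt{27966 + 450} + \frac{1}{-79613}} = \frac{1}{\sqrt{28416} - \frac{1}{79613}} = \frac{1}{16 \sqrt{111} - \frac{1}{79613}} = \frac{1}{- \frac{1}{79613} + 16 \sqrt{111}}$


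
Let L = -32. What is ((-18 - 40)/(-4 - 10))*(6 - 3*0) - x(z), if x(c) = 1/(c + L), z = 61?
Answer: 5039/203 ≈ 24.823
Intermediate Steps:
x(c) = 1/(-32 + c) (x(c) = 1/(c - 32) = 1/(-32 + c))
((-18 - 40)/(-4 - 10))*(6 - 3*0) - x(z) = ((-18 - 40)/(-4 - 10))*(6 - 3*0) - 1/(-32 + 61) = (-58/(-14))*(6 + 0) - 1/29 = -58*(-1/14)*6 - 1*1/29 = (29/7)*6 - 1/29 = 174/7 - 1/29 = 5039/203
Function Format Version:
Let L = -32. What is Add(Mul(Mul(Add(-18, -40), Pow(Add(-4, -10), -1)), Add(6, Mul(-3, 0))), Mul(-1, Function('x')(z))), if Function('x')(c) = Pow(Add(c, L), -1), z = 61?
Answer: Rational(5039, 203) ≈ 24.823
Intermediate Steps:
Function('x')(c) = Pow(Add(-32, c), -1) (Function('x')(c) = Pow(Add(c, -32), -1) = Pow(Add(-32, c), -1))
Add(Mul(Mul(Add(-18, -40), Pow(Add(-4, -10), -1)), Add(6, Mul(-3, 0))), Mul(-1, Function('x')(z))) = Add(Mul(Mul(Add(-18, -40), Pow(Add(-4, -10), -1)), Add(6, Mul(-3, 0))), Mul(-1, Pow(Add(-32, 61), -1))) = Add(Mul(Mul(-58, Pow(-14, -1)), Add(6, 0)), Mul(-1, Pow(29, -1))) = Add(Mul(Mul(-58, Rational(-1, 14)), 6), Mul(-1, Rational(1, 29))) = Add(Mul(Rational(29, 7), 6), Rational(-1, 29)) = Add(Rational(174, 7), Rational(-1, 29)) = Rational(5039, 203)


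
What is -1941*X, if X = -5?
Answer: 9705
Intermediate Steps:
-1941*X = -1941*(-5) = -1*(-9705) = 9705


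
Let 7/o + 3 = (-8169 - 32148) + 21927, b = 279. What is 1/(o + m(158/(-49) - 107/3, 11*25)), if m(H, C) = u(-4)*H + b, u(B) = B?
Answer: 300419/130551356 ≈ 0.0023012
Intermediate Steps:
o = -7/18393 (o = 7/(-3 + ((-8169 - 32148) + 21927)) = 7/(-3 + (-40317 + 21927)) = 7/(-3 - 18390) = 7/(-18393) = 7*(-1/18393) = -7/18393 ≈ -0.00038058)
m(H, C) = 279 - 4*H (m(H, C) = -4*H + 279 = 279 - 4*H)
1/(o + m(158/(-49) - 107/3, 11*25)) = 1/(-7/18393 + (279 - 4*(158/(-49) - 107/3))) = 1/(-7/18393 + (279 - 4*(158*(-1/49) - 107*1/3))) = 1/(-7/18393 + (279 - 4*(-158/49 - 107/3))) = 1/(-7/18393 + (279 - 4*(-5717/147))) = 1/(-7/18393 + (279 + 22868/147)) = 1/(-7/18393 + 63881/147) = 1/(130551356/300419) = 300419/130551356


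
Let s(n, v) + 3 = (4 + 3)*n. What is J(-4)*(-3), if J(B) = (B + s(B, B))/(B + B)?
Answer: -105/8 ≈ -13.125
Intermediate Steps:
s(n, v) = -3 + 7*n (s(n, v) = -3 + (4 + 3)*n = -3 + 7*n)
J(B) = (-3 + 8*B)/(2*B) (J(B) = (B + (-3 + 7*B))/(B + B) = (-3 + 8*B)/((2*B)) = (-3 + 8*B)*(1/(2*B)) = (-3 + 8*B)/(2*B))
J(-4)*(-3) = (4 - 3/2/(-4))*(-3) = (4 - 3/2*(-1/4))*(-3) = (4 + 3/8)*(-3) = (35/8)*(-3) = -105/8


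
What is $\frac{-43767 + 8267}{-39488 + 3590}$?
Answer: $\frac{17750}{17949} \approx 0.98891$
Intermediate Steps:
$\frac{-43767 + 8267}{-39488 + 3590} = - \frac{35500}{-35898} = \left(-35500\right) \left(- \frac{1}{35898}\right) = \frac{17750}{17949}$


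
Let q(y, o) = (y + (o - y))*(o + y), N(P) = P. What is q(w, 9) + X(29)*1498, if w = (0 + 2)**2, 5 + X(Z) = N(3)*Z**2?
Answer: 3772081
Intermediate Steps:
X(Z) = -5 + 3*Z**2
w = 4 (w = 2**2 = 4)
q(y, o) = o*(o + y)
q(w, 9) + X(29)*1498 = 9*(9 + 4) + (-5 + 3*29**2)*1498 = 9*13 + (-5 + 3*841)*1498 = 117 + (-5 + 2523)*1498 = 117 + 2518*1498 = 117 + 3771964 = 3772081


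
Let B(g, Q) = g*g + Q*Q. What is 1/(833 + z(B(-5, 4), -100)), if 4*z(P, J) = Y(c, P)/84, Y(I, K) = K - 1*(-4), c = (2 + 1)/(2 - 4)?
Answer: 112/93311 ≈ 0.0012003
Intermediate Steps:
c = -3/2 (c = 3/(-2) = 3*(-½) = -3/2 ≈ -1.5000)
B(g, Q) = Q² + g² (B(g, Q) = g² + Q² = Q² + g²)
Y(I, K) = 4 + K (Y(I, K) = K + 4 = 4 + K)
z(P, J) = 1/84 + P/336 (z(P, J) = ((4 + P)/84)/4 = ((4 + P)*(1/84))/4 = (1/21 + P/84)/4 = 1/84 + P/336)
1/(833 + z(B(-5, 4), -100)) = 1/(833 + (1/84 + (4² + (-5)²)/336)) = 1/(833 + (1/84 + (16 + 25)/336)) = 1/(833 + (1/84 + (1/336)*41)) = 1/(833 + (1/84 + 41/336)) = 1/(833 + 15/112) = 1/(93311/112) = 112/93311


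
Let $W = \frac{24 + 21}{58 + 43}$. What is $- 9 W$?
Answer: $- \frac{405}{101} \approx -4.0099$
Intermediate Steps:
$W = \frac{45}{101} \approx 0.44554$
$- 9 W = \left(-9\right) \frac{45}{101} = - \frac{405}{101}$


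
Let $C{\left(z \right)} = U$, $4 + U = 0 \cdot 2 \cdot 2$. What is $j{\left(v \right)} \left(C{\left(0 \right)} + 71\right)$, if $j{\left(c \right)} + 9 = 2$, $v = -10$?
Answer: $-469$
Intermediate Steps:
$j{\left(c \right)} = -7$ ($j{\left(c \right)} = -9 + 2 = -7$)
$U = -4$ ($U = -4 + 0 \cdot 2 \cdot 2 = -4 + 0 \cdot 2 = -4 + 0 = -4$)
$C{\left(z \right)} = -4$
$j{\left(v \right)} \left(C{\left(0 \right)} + 71\right) = - 7 \left(-4 + 71\right) = \left(-7\right) 67 = -469$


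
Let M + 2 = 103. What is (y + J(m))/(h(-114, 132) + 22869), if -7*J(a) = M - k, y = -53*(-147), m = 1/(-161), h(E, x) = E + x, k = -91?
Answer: 18115/53403 ≈ 0.33921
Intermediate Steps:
m = -1/161 ≈ -0.0062112
M = 101 (M = -2 + 103 = 101)
y = 7791
J(a) = -192/7 (J(a) = -(101 - 1*(-91))/7 = -(101 + 91)/7 = -1/7*192 = -192/7)
(y + J(m))/(h(-114, 132) + 22869) = (7791 - 192/7)/((-114 + 132) + 22869) = 54345/(7*(18 + 22869)) = (54345/7)/22887 = (54345/7)*(1/22887) = 18115/53403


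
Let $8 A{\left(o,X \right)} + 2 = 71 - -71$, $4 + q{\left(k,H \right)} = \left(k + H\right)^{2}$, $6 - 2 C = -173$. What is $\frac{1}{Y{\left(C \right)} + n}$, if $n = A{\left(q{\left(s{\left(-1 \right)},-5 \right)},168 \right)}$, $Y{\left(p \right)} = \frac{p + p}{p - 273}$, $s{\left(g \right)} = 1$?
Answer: $\frac{734}{12129} \approx 0.060516$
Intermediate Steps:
$C = \frac{179}{2}$ ($C = 3 - - \frac{173}{2} = 3 + \frac{173}{2} = \frac{179}{2} \approx 89.5$)
$q{\left(k,H \right)} = -4 + \left(H + k\right)^{2}$ ($q{\left(k,H \right)} = -4 + \left(k + H\right)^{2} = -4 + \left(H + k\right)^{2}$)
$Y{\left(p \right)} = \frac{2 p}{-273 + p}$
$A{\left(o,X \right)} = \frac{35}{2}$ ($A{\left(o,X \right)} = - \frac{1}{4} + \frac{71 - -71}{8} = - \frac{1}{4} + \frac{71 + 71}{8} = - \frac{1}{4} + \frac{1}{8} \cdot 142 = - \frac{1}{4} + \frac{71}{4} = \frac{35}{2}$)
$n = \frac{35}{2} \approx 17.5$
$\frac{1}{Y{\left(C \right)} + n} = \frac{1}{2 \cdot \frac{179}{2} \frac{1}{-273 + \frac{179}{2}} + \frac{35}{2}} = \frac{1}{2 \cdot \frac{179}{2} \frac{1}{- \frac{367}{2}} + \frac{35}{2}} = \frac{1}{2 \cdot \frac{179}{2} \left(- \frac{2}{367}\right) + \frac{35}{2}} = \frac{1}{- \frac{358}{367} + \frac{35}{2}} = \frac{1}{\frac{12129}{734}} = \frac{734}{12129}$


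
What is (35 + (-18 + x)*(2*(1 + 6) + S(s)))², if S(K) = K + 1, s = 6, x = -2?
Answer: 148225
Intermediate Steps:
S(K) = 1 + K
(35 + (-18 + x)*(2*(1 + 6) + S(s)))² = (35 + (-18 - 2)*(2*(1 + 6) + (1 + 6)))² = (35 - 20*(2*7 + 7))² = (35 - 20*(14 + 7))² = (35 - 20*21)² = (35 - 420)² = (-385)² = 148225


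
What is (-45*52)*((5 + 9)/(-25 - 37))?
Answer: 16380/31 ≈ 528.39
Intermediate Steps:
(-45*52)*((5 + 9)/(-25 - 37)) = -32760/(-62) = -32760*(-1)/62 = -2340*(-7/31) = 16380/31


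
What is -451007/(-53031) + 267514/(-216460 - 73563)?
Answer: 116615868227/15380209713 ≈ 7.5822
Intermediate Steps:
-451007/(-53031) + 267514/(-216460 - 73563) = -451007*(-1/53031) + 267514/(-290023) = 451007/53031 + 267514*(-1/290023) = 451007/53031 - 267514/290023 = 116615868227/15380209713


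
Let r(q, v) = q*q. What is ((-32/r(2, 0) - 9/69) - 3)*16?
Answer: -4096/23 ≈ -178.09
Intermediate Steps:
r(q, v) = q²
((-32/r(2, 0) - 9/69) - 3)*16 = ((-32/(2²) - 9/69) - 3)*16 = ((-32/4 - 9*1/69) - 3)*16 = ((-32*¼ - 3/23) - 3)*16 = ((-8 - 3/23) - 3)*16 = (-187/23 - 3)*16 = -256/23*16 = -4096/23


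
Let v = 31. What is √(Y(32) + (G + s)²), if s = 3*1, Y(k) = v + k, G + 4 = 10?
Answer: 12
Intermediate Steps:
G = 6 (G = -4 + 10 = 6)
Y(k) = 31 + k
s = 3
√(Y(32) + (G + s)²) = √((31 + 32) + (6 + 3)²) = √(63 + 9²) = √(63 + 81) = √144 = 12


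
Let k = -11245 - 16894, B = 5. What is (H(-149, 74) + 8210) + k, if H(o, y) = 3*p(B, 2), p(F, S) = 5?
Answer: -19914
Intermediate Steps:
k = -28139
H(o, y) = 15 (H(o, y) = 3*5 = 15)
(H(-149, 74) + 8210) + k = (15 + 8210) - 28139 = 8225 - 28139 = -19914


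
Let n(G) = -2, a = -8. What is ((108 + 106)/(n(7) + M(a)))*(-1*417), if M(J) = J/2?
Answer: 14873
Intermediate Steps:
M(J) = J/2 (M(J) = J*(½) = J/2)
((108 + 106)/(n(7) + M(a)))*(-1*417) = ((108 + 106)/(-2 + (½)*(-8)))*(-1*417) = (214/(-2 - 4))*(-417) = (214/(-6))*(-417) = (214*(-⅙))*(-417) = -107/3*(-417) = 14873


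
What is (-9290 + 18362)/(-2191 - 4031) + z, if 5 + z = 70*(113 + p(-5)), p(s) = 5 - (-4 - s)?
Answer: 8486333/1037 ≈ 8183.5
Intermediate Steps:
p(s) = 9 + s (p(s) = 5 + (4 + s) = 9 + s)
z = 8185 (z = -5 + 70*(113 + (9 - 5)) = -5 + 70*(113 + 4) = -5 + 70*117 = -5 + 8190 = 8185)
(-9290 + 18362)/(-2191 - 4031) + z = (-9290 + 18362)/(-2191 - 4031) + 8185 = 9072/(-6222) + 8185 = 9072*(-1/6222) + 8185 = -1512/1037 + 8185 = 8486333/1037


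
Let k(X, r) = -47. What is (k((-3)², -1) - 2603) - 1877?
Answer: -4527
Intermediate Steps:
(k((-3)², -1) - 2603) - 1877 = (-47 - 2603) - 1877 = -2650 - 1877 = -4527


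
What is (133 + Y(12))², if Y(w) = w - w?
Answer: 17689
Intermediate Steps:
Y(w) = 0
(133 + Y(12))² = (133 + 0)² = 133² = 17689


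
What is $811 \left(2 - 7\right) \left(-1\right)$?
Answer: $4055$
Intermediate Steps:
$811 \left(2 - 7\right) \left(-1\right) = 811 \left(\left(-5\right) \left(-1\right)\right) = 811 \cdot 5 = 4055$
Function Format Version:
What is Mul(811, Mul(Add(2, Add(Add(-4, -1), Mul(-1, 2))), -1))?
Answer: 4055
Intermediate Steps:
Mul(811, Mul(Add(2, Add(Add(-4, -1), Mul(-1, 2))), -1)) = Mul(811, Mul(Add(2, Add(-5, -2)), -1)) = Mul(811, Mul(Add(2, -7), -1)) = Mul(811, Mul(-5, -1)) = Mul(811, 5) = 4055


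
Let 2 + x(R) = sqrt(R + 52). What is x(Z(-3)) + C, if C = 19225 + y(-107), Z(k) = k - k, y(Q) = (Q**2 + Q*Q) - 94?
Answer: 42027 + 2*sqrt(13) ≈ 42034.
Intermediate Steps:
y(Q) = -94 + 2*Q**2 (y(Q) = (Q**2 + Q**2) - 94 = 2*Q**2 - 94 = -94 + 2*Q**2)
Z(k) = 0
x(R) = -2 + sqrt(52 + R) (x(R) = -2 + sqrt(R + 52) = -2 + sqrt(52 + R))
C = 42029 (C = 19225 + (-94 + 2*(-107)**2) = 19225 + (-94 + 2*11449) = 19225 + (-94 + 22898) = 19225 + 22804 = 42029)
x(Z(-3)) + C = (-2 + sqrt(52 + 0)) + 42029 = (-2 + sqrt(52)) + 42029 = (-2 + 2*sqrt(13)) + 42029 = 42027 + 2*sqrt(13)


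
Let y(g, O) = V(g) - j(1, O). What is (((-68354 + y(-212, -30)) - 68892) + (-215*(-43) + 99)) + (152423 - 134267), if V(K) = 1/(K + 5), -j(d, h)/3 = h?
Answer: -22736053/207 ≈ -1.0984e+5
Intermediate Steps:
j(d, h) = -3*h
V(K) = 1/(5 + K)
y(g, O) = 1/(5 + g) + 3*O (y(g, O) = 1/(5 + g) - (-3)*O = 1/(5 + g) + 3*O)
(((-68354 + y(-212, -30)) - 68892) + (-215*(-43) + 99)) + (152423 - 134267) = (((-68354 + (1 + 3*(-30)*(5 - 212))/(5 - 212)) - 68892) + (-215*(-43) + 99)) + (152423 - 134267) = (((-68354 + (1 + 3*(-30)*(-207))/(-207)) - 68892) + (9245 + 99)) + 18156 = (((-68354 - (1 + 18630)/207) - 68892) + 9344) + 18156 = (((-68354 - 1/207*18631) - 68892) + 9344) + 18156 = (((-68354 - 18631/207) - 68892) + 9344) + 18156 = ((-14167909/207 - 68892) + 9344) + 18156 = (-28428553/207 + 9344) + 18156 = -26494345/207 + 18156 = -22736053/207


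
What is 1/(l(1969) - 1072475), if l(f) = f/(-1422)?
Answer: -1422/1525061419 ≈ -9.3242e-7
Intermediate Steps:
l(f) = -f/1422 (l(f) = f*(-1/1422) = -f/1422)
1/(l(1969) - 1072475) = 1/(-1/1422*1969 - 1072475) = 1/(-1969/1422 - 1072475) = 1/(-1525061419/1422) = -1422/1525061419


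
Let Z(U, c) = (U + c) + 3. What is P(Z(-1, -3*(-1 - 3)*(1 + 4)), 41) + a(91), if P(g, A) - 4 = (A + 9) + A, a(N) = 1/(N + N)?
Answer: 17291/182 ≈ 95.005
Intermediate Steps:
a(N) = 1/(2*N)
Z(U, c) = 3 + U + c
P(g, A) = 13 + 2*A (P(g, A) = 4 + ((A + 9) + A) = 4 + ((9 + A) + A) = 4 + (9 + 2*A) = 13 + 2*A)
P(Z(-1, -3*(-1 - 3)*(1 + 4)), 41) + a(91) = (13 + 2*41) + (½)/91 = (13 + 82) + (½)*(1/91) = 95 + 1/182 = 17291/182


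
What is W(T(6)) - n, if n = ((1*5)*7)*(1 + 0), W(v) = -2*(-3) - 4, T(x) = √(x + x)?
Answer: -33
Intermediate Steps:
T(x) = √2*√x (T(x) = √(2*x) = √2*√x)
W(v) = 2 (W(v) = 6 - 4 = 2)
n = 35 (n = (5*7)*1 = 35*1 = 35)
W(T(6)) - n = 2 - 1*35 = 2 - 35 = -33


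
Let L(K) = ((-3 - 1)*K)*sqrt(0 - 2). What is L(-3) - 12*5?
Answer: -60 + 12*I*sqrt(2) ≈ -60.0 + 16.971*I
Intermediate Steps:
L(K) = -4*I*K*sqrt(2) (L(K) = (-4*K)*sqrt(-2) = (-4*K)*(I*sqrt(2)) = -4*I*K*sqrt(2))
L(-3) - 12*5 = -4*I*(-3)*sqrt(2) - 12*5 = 12*I*sqrt(2) - 60 = -60 + 12*I*sqrt(2)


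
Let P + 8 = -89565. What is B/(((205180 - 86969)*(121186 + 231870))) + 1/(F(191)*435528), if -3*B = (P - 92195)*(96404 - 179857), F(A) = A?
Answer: -773194280586967/6381929998375272 ≈ -0.12115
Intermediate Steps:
P = -89573 (P = -8 - 89565 = -89573)
B = -15169084904/3 (B = -(-89573 - 92195)*(96404 - 179857)/3 = -(-181768)*(-83453)/3 = -⅓*15169084904 = -15169084904/3 ≈ -5.0564e+9)
B/(((205180 - 86969)*(121186 + 231870))) + 1/(F(191)*435528) = -15169084904*1/((121186 + 231870)*(205180 - 86969))/3 + 1/(191*435528) = -15169084904/(3*(118211*353056)) + (1/191)*(1/435528) = -15169084904/3/41735102816 + 1/83185848 = -15169084904/3*1/41735102816 + 1/83185848 = -111537389/920627268 + 1/83185848 = -773194280586967/6381929998375272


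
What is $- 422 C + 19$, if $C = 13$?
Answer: $-5467$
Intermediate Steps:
$- 422 C + 19 = \left(-422\right) 13 + 19 = -5486 + 19 = -5467$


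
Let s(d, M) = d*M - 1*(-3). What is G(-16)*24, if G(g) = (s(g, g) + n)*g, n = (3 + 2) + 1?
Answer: -101760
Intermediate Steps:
s(d, M) = 3 + M*d (s(d, M) = M*d + 3 = 3 + M*d)
n = 6 (n = 5 + 1 = 6)
G(g) = g*(9 + g**2) (G(g) = ((3 + g*g) + 6)*g = ((3 + g**2) + 6)*g = (9 + g**2)*g = g*(9 + g**2))
G(-16)*24 = -16*(9 + (-16)**2)*24 = -16*(9 + 256)*24 = -16*265*24 = -4240*24 = -101760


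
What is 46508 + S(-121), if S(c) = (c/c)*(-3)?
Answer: 46505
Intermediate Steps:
S(c) = -3 (S(c) = 1*(-3) = -3)
46508 + S(-121) = 46508 - 3 = 46505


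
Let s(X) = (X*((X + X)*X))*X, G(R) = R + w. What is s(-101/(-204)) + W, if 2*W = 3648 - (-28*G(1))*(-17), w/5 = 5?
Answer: -3778883096591/865945728 ≈ -4363.9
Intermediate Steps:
w = 25 (w = 5*5 = 25)
G(R) = 25 + R (G(R) = R + 25 = 25 + R)
s(X) = 2*X⁴ (s(X) = (X*((2*X)*X))*X = (X*(2*X²))*X = (2*X³)*X = 2*X⁴)
W = -4364 (W = (3648 - (-28*(25 + 1))*(-17))/2 = (3648 - (-28*26)*(-17))/2 = (3648 - (-728)*(-17))/2 = (3648 - 1*12376)/2 = (3648 - 12376)/2 = (½)*(-8728) = -4364)
s(-101/(-204)) + W = 2*(-101/(-204))⁴ - 4364 = 2*(-101*(-1/204))⁴ - 4364 = 2*(101/204)⁴ - 4364 = 2*(104060401/1731891456) - 4364 = 104060401/865945728 - 4364 = -3778883096591/865945728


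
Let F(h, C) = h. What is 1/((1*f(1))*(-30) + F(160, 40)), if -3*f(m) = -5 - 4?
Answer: 1/70 ≈ 0.014286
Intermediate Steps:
f(m) = 3 (f(m) = -(-5 - 4)/3 = -1/3*(-9) = 3)
1/((1*f(1))*(-30) + F(160, 40)) = 1/((1*3)*(-30) + 160) = 1/(3*(-30) + 160) = 1/(-90 + 160) = 1/70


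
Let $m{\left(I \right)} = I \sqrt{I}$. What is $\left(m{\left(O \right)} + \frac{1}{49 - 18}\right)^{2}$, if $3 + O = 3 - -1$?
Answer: $\frac{1024}{961} \approx 1.0656$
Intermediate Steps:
$O = 1$ ($O = -3 + \left(3 - -1\right) = -3 + \left(3 + 1\right) = -3 + 4 = 1$)
$m{\left(I \right)} = I^{\frac{3}{2}}$
$\left(m{\left(O \right)} + \frac{1}{49 - 18}\right)^{2} = \left(1^{\frac{3}{2}} + \frac{1}{49 - 18}\right)^{2} = \left(1 + \frac{1}{31}\right)^{2} = \left(\frac{32}{31}\right)^{2} = \frac{1024}{961}$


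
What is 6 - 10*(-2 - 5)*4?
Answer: 286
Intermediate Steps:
6 - 10*(-2 - 5)*4 = 6 - (-70)*4 = 6 - 10*(-28) = 6 + 280 = 286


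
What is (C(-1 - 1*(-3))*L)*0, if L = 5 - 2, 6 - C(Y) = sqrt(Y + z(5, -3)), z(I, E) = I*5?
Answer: 0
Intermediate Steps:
z(I, E) = 5*I
C(Y) = 6 - sqrt(25 + Y) (C(Y) = 6 - sqrt(Y + 5*5) = 6 - sqrt(Y + 25) = 6 - sqrt(25 + Y))
L = 3
(C(-1 - 1*(-3))*L)*0 = ((6 - sqrt(25 + (-1 - 1*(-3))))*3)*0 = ((6 - sqrt(25 + (-1 + 3)))*3)*0 = ((6 - sqrt(25 + 2))*3)*0 = ((6 - sqrt(27))*3)*0 = ((6 - 3*sqrt(3))*3)*0 = (18 - 9*sqrt(3))*0 = 0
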